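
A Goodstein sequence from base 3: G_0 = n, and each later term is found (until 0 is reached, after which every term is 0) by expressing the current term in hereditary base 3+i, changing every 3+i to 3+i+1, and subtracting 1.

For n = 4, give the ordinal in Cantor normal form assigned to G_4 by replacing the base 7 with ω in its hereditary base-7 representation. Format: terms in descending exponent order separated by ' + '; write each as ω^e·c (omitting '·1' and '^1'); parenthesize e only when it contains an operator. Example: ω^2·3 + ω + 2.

2

step 0: 4 = 3 + 1; sub 4 for 3: 4 + 1; = 5; G_1 = 5−1 = 4
step 1: 4 = 4; sub 5 for 4: 5; = 5; G_2 = 5−1 = 4
step 2: 4 = 4; sub 6 for 5: 4; = 4; G_3 = 4−1 = 3
step 3: 3 = 3; sub 7 for 6: 3; = 3; G_4 = 3−1 = 2
step 4: 2 = 2; sub 8 for 7: 2; = 2; G_5 = 2−1 = 1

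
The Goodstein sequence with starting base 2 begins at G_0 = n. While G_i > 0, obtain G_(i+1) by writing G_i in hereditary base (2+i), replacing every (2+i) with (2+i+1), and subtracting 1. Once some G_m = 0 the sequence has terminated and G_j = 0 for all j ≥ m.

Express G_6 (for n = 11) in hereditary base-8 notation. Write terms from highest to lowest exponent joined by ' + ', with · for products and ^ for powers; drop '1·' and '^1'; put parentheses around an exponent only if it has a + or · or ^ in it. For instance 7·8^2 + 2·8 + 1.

11 —HB2→ 2^(2 + 1) + 2 + 1 —bump→ 3^(3 + 1) + 3 + 1 = 85 —(−1)→ 84
84 —HB3→ 3^(3 + 1) + 3 —bump→ 4^(4 + 1) + 4 = 1028 —(−1)→ 1027
1027 —HB4→ 4^(4 + 1) + 3 —bump→ 5^(5 + 1) + 3 = 15628 —(−1)→ 15627
15627 —HB5→ 5^(5 + 1) + 2 —bump→ 6^(6 + 1) + 2 = 279938 —(−1)→ 279937
279937 —HB6→ 6^(6 + 1) + 1 —bump→ 7^(7 + 1) + 1 = 5764802 —(−1)→ 5764801
5764801 —HB7→ 7^(7 + 1) —bump→ 8^(8 + 1) = 134217728 —(−1)→ 134217727
134217727 —HB8→ 7·8^8 + 7·8^7 + 7·8^6 + 7·8^5 + 7·8^4 + 7·8^3 + 7·8^2 + 7·8 + 7 —bump→ 7·9^9 + 7·9^7 + 7·9^6 + 7·9^5 + 7·9^4 + 7·9^3 + 7·9^2 + 7·9 + 7 = 2749609303 —(−1)→ 2749609302

7·8^8 + 7·8^7 + 7·8^6 + 7·8^5 + 7·8^4 + 7·8^3 + 7·8^2 + 7·8 + 7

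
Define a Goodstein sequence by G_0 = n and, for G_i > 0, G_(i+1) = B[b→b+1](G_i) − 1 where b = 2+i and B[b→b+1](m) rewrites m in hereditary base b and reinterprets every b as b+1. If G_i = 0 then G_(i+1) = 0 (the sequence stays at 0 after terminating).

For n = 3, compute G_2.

3

3 —HB2→ 2 + 1 —bump→ 3 + 1 = 4 —(−1)→ 3
3 —HB3→ 3 —bump→ 4 = 4 —(−1)→ 3
3 —HB4→ 3 —bump→ 3 = 3 —(−1)→ 2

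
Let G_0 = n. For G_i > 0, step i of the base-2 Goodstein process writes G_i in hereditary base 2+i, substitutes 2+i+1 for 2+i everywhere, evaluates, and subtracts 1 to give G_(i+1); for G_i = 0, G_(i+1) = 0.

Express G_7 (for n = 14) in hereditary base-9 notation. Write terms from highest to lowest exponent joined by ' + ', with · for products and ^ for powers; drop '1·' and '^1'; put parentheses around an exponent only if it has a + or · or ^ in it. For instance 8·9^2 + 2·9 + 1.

9^(9 + 1) + 5·9^5 + 5·9^4 + 5·9^3 + 5·9^2 + 5·9 + 2

[0] 14 ≡ 2^(2 + 1) + 2^2 + 2 (base 2). Lift 3: 111. −1: 110.
[1] 110 ≡ 3^(3 + 1) + 3^3 + 2 (base 3). Lift 4: 1282. −1: 1281.
[2] 1281 ≡ 4^(4 + 1) + 4^4 + 1 (base 4). Lift 5: 18751. −1: 18750.
[3] 18750 ≡ 5^(5 + 1) + 5^5 (base 5). Lift 6: 326592. −1: 326591.
[4] 326591 ≡ 6^(6 + 1) + 5·6^5 + 5·6^4 + 5·6^3 + 5·6^2 + 5·6 + 5 (base 6). Lift 7: 5862841. −1: 5862840.
[5] 5862840 ≡ 7^(7 + 1) + 5·7^5 + 5·7^4 + 5·7^3 + 5·7^2 + 5·7 + 4 (base 7). Lift 8: 134404972. −1: 134404971.
[6] 134404971 ≡ 8^(8 + 1) + 5·8^5 + 5·8^4 + 5·8^3 + 5·8^2 + 5·8 + 3 (base 8). Lift 9: 3487116549. −1: 3487116548.
[7] 3487116548 ≡ 9^(9 + 1) + 5·9^5 + 5·9^4 + 5·9^3 + 5·9^2 + 5·9 + 2 (base 9). Lift 10: 100000555552. −1: 100000555551.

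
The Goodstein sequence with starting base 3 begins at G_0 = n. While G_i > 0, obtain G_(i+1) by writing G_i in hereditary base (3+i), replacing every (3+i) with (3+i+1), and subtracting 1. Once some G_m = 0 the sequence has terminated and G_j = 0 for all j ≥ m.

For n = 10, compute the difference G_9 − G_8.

(0) 10|_3 = 3^2 + 1 ↦ 4^2 + 1|_4 = 17 ⇒ 16
(1) 16|_4 = 4^2 ↦ 5^2|_5 = 25 ⇒ 24
(2) 24|_5 = 4·5 + 4 ↦ 4·6 + 4|_6 = 28 ⇒ 27
(3) 27|_6 = 4·6 + 3 ↦ 4·7 + 3|_7 = 31 ⇒ 30
(4) 30|_7 = 4·7 + 2 ↦ 4·8 + 2|_8 = 34 ⇒ 33
(5) 33|_8 = 4·8 + 1 ↦ 4·9 + 1|_9 = 37 ⇒ 36
(6) 36|_9 = 4·9 ↦ 4·10|_10 = 40 ⇒ 39
(7) 39|_10 = 3·10 + 9 ↦ 3·11 + 9|_11 = 42 ⇒ 41
(8) 41|_11 = 3·11 + 8 ↦ 3·12 + 8|_12 = 44 ⇒ 43

2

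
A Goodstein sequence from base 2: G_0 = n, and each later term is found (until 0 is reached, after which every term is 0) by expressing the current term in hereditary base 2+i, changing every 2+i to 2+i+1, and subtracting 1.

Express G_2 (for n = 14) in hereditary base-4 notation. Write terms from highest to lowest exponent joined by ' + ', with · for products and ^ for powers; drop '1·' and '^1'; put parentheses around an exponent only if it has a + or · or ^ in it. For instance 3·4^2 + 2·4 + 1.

4^(4 + 1) + 4^4 + 1

base 2: 14 = 2^(2 + 1) + 2^2 + 2; at 3: 3^(3 + 1) + 3^3 + 3 = 111; next = 110
base 3: 110 = 3^(3 + 1) + 3^3 + 2; at 4: 4^(4 + 1) + 4^4 + 2 = 1282; next = 1281
base 4: 1281 = 4^(4 + 1) + 4^4 + 1; at 5: 5^(5 + 1) + 5^5 + 1 = 18751; next = 18750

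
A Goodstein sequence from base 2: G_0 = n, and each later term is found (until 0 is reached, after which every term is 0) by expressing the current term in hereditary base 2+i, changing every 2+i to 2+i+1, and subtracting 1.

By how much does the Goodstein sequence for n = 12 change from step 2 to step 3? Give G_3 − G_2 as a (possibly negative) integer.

14620

G_0=12  [base 2] 2^(2 + 1) + 2^2  →[2↦3]→  3^(3 + 1) + 3^3 = 108  −1 ⇒ G_1=107
G_1=107  [base 3] 3^(3 + 1) + 2·3^2 + 2·3 + 2  →[3↦4]→  4^(4 + 1) + 2·4^2 + 2·4 + 2 = 1066  −1 ⇒ G_2=1065
G_2=1065  [base 4] 4^(4 + 1) + 2·4^2 + 2·4 + 1  →[4↦5]→  5^(5 + 1) + 2·5^2 + 2·5 + 1 = 15686  −1 ⇒ G_3=15685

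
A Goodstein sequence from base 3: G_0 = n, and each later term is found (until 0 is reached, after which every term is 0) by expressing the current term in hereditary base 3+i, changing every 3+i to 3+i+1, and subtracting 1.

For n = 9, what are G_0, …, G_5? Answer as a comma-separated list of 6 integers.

(0) 9|_3 = 3^2 ↦ 4^2|_4 = 16 ⇒ 15
(1) 15|_4 = 3·4 + 3 ↦ 3·5 + 3|_5 = 18 ⇒ 17
(2) 17|_5 = 3·5 + 2 ↦ 3·6 + 2|_6 = 20 ⇒ 19
(3) 19|_6 = 3·6 + 1 ↦ 3·7 + 1|_7 = 22 ⇒ 21
(4) 21|_7 = 3·7 ↦ 3·8|_8 = 24 ⇒ 23

9, 15, 17, 19, 21, 23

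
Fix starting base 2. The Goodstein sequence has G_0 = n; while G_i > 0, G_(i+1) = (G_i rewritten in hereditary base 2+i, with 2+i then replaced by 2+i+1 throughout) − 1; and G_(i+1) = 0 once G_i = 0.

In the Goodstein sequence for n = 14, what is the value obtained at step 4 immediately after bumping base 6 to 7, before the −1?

5862841

14 —HB2→ 2^(2 + 1) + 2^2 + 2 —bump→ 3^(3 + 1) + 3^3 + 3 = 111 —(−1)→ 110
110 —HB3→ 3^(3 + 1) + 3^3 + 2 —bump→ 4^(4 + 1) + 4^4 + 2 = 1282 —(−1)→ 1281
1281 —HB4→ 4^(4 + 1) + 4^4 + 1 —bump→ 5^(5 + 1) + 5^5 + 1 = 18751 —(−1)→ 18750
18750 —HB5→ 5^(5 + 1) + 5^5 —bump→ 6^(6 + 1) + 6^6 = 326592 —(−1)→ 326591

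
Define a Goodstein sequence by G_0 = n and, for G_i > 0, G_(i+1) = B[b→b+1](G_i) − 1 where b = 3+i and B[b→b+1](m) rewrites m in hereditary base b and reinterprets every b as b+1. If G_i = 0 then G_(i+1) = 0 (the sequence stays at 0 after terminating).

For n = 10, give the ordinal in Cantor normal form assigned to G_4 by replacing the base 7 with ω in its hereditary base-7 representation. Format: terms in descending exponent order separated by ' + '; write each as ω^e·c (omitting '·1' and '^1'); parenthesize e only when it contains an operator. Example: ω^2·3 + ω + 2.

ω·4 + 2

G_0=10  [base 3] 3^2 + 1  →[3↦4]→  4^2 + 1 = 17  −1 ⇒ G_1=16
G_1=16  [base 4] 4^2  →[4↦5]→  5^2 = 25  −1 ⇒ G_2=24
G_2=24  [base 5] 4·5 + 4  →[5↦6]→  4·6 + 4 = 28  −1 ⇒ G_3=27
G_3=27  [base 6] 4·6 + 3  →[6↦7]→  4·7 + 3 = 31  −1 ⇒ G_4=30
G_4=30  [base 7] 4·7 + 2  →[7↦8]→  4·8 + 2 = 34  −1 ⇒ G_5=33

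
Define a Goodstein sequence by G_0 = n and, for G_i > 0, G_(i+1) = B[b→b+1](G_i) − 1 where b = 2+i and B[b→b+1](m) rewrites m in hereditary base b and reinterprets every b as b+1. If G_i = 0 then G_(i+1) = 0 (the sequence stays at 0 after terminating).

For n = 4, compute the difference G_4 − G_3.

23

step 0: 4 = 2^2; sub 3 for 2: 3^3; = 27; G_1 = 27−1 = 26
step 1: 26 = 2·3^2 + 2·3 + 2; sub 4 for 3: 2·4^2 + 2·4 + 2; = 42; G_2 = 42−1 = 41
step 2: 41 = 2·4^2 + 2·4 + 1; sub 5 for 4: 2·5^2 + 2·5 + 1; = 61; G_3 = 61−1 = 60
step 3: 60 = 2·5^2 + 2·5; sub 6 for 5: 2·6^2 + 2·6; = 84; G_4 = 84−1 = 83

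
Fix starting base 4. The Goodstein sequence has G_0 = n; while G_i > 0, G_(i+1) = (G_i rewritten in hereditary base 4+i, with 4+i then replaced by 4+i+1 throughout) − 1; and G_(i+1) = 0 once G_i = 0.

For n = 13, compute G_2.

G_0=13  [base 4] 3·4 + 1  →[4↦5]→  3·5 + 1 = 16  −1 ⇒ G_1=15
G_1=15  [base 5] 3·5  →[5↦6]→  3·6 = 18  −1 ⇒ G_2=17
G_2=17  [base 6] 2·6 + 5  →[6↦7]→  2·7 + 5 = 19  −1 ⇒ G_3=18

17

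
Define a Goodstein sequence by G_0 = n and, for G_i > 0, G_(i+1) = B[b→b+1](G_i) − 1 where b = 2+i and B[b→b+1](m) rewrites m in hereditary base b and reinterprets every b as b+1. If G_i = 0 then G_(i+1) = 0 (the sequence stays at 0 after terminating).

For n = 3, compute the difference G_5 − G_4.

-1

G_0 = 3. HB_2(3) = 2 + 1. Bump = 4. G_1 = 3.
G_1 = 3. HB_3(3) = 3. Bump = 4. G_2 = 3.
G_2 = 3. HB_4(3) = 3. Bump = 3. G_3 = 2.
G_3 = 2. HB_5(2) = 2. Bump = 2. G_4 = 1.
G_4 = 1. HB_6(1) = 1. Bump = 1. G_5 = 0.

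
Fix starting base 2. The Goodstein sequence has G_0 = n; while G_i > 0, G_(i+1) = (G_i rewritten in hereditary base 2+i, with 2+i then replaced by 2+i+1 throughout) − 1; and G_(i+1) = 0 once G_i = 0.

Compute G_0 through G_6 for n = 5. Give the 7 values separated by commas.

base 2: 5 = 2^2 + 1; at 3: 3^3 + 1 = 28; next = 27
base 3: 27 = 3^3; at 4: 4^4 = 256; next = 255
base 4: 255 = 3·4^3 + 3·4^2 + 3·4 + 3; at 5: 3·5^3 + 3·5^2 + 3·5 + 3 = 468; next = 467
base 5: 467 = 3·5^3 + 3·5^2 + 3·5 + 2; at 6: 3·6^3 + 3·6^2 + 3·6 + 2 = 776; next = 775
base 6: 775 = 3·6^3 + 3·6^2 + 3·6 + 1; at 7: 3·7^3 + 3·7^2 + 3·7 + 1 = 1198; next = 1197
base 7: 1197 = 3·7^3 + 3·7^2 + 3·7; at 8: 3·8^3 + 3·8^2 + 3·8 = 1752; next = 1751

5, 27, 255, 467, 775, 1197, 1751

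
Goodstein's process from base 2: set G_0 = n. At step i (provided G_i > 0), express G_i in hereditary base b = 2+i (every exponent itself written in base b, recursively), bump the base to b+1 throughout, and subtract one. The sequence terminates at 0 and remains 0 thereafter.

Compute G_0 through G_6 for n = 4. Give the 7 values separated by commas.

4, 26, 41, 60, 83, 109, 139

4 —HB2→ 2^2 —bump→ 3^3 = 27 —(−1)→ 26
26 —HB3→ 2·3^2 + 2·3 + 2 —bump→ 2·4^2 + 2·4 + 2 = 42 —(−1)→ 41
41 —HB4→ 2·4^2 + 2·4 + 1 —bump→ 2·5^2 + 2·5 + 1 = 61 —(−1)→ 60
60 —HB5→ 2·5^2 + 2·5 —bump→ 2·6^2 + 2·6 = 84 —(−1)→ 83
83 —HB6→ 2·6^2 + 6 + 5 —bump→ 2·7^2 + 7 + 5 = 110 —(−1)→ 109
109 —HB7→ 2·7^2 + 7 + 4 —bump→ 2·8^2 + 8 + 4 = 140 —(−1)→ 139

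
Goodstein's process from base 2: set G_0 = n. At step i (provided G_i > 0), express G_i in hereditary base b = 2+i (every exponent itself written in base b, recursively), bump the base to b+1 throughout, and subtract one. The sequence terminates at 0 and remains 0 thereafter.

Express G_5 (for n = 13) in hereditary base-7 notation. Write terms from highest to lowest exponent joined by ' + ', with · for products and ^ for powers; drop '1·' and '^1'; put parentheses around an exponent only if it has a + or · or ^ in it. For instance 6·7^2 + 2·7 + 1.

step 0: 13 = 2^(2 + 1) + 2^2 + 1; sub 3 for 2: 3^(3 + 1) + 3^3 + 1; = 109; G_1 = 109−1 = 108
step 1: 108 = 3^(3 + 1) + 3^3; sub 4 for 3: 4^(4 + 1) + 4^4; = 1280; G_2 = 1280−1 = 1279
step 2: 1279 = 4^(4 + 1) + 3·4^3 + 3·4^2 + 3·4 + 3; sub 5 for 4: 5^(5 + 1) + 3·5^3 + 3·5^2 + 3·5 + 3; = 16093; G_3 = 16093−1 = 16092
step 3: 16092 = 5^(5 + 1) + 3·5^3 + 3·5^2 + 3·5 + 2; sub 6 for 5: 6^(6 + 1) + 3·6^3 + 3·6^2 + 3·6 + 2; = 280712; G_4 = 280712−1 = 280711
step 4: 280711 = 6^(6 + 1) + 3·6^3 + 3·6^2 + 3·6 + 1; sub 7 for 6: 7^(7 + 1) + 3·7^3 + 3·7^2 + 3·7 + 1; = 5765999; G_5 = 5765999−1 = 5765998
step 5: 5765998 = 7^(7 + 1) + 3·7^3 + 3·7^2 + 3·7; sub 8 for 7: 8^(8 + 1) + 3·8^3 + 3·8^2 + 3·8; = 134219480; G_6 = 134219480−1 = 134219479

7^(7 + 1) + 3·7^3 + 3·7^2 + 3·7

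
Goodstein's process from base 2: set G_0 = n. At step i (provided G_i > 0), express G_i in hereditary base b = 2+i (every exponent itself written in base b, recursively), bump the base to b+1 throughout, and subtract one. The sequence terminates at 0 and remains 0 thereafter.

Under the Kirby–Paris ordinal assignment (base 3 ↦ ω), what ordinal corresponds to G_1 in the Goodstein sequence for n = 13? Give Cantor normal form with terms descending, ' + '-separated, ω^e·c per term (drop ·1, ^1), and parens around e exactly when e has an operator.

base 2: 13 = 2^(2 + 1) + 2^2 + 1; at 3: 3^(3 + 1) + 3^3 + 1 = 109; next = 108
base 3: 108 = 3^(3 + 1) + 3^3; at 4: 4^(4 + 1) + 4^4 = 1280; next = 1279

ω^(ω + 1) + ω^ω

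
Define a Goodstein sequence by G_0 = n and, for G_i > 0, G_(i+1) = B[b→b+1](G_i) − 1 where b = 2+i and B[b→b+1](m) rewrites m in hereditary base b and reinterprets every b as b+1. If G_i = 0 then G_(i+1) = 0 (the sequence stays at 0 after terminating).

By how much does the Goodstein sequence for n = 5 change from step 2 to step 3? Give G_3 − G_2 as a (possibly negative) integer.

5 —HB2→ 2^2 + 1 —bump→ 3^3 + 1 = 28 —(−1)→ 27
27 —HB3→ 3^3 —bump→ 4^4 = 256 —(−1)→ 255
255 —HB4→ 3·4^3 + 3·4^2 + 3·4 + 3 —bump→ 3·5^3 + 3·5^2 + 3·5 + 3 = 468 —(−1)→ 467

212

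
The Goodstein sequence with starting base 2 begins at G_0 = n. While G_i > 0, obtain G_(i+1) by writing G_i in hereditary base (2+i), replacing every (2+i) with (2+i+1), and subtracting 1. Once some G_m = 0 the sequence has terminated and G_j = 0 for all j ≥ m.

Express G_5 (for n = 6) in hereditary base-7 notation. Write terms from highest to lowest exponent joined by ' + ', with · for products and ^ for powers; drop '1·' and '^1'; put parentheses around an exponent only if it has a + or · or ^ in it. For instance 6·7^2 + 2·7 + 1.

5·7^5 + 5·7^4 + 5·7^3 + 5·7^2 + 5·7 + 4

G_0 = 6. HB_2(6) = 2^2 + 2. Bump = 30. G_1 = 29.
G_1 = 29. HB_3(29) = 3^3 + 2. Bump = 258. G_2 = 257.
G_2 = 257. HB_4(257) = 4^4 + 1. Bump = 3126. G_3 = 3125.
G_3 = 3125. HB_5(3125) = 5^5. Bump = 46656. G_4 = 46655.
G_4 = 46655. HB_6(46655) = 5·6^5 + 5·6^4 + 5·6^3 + 5·6^2 + 5·6 + 5. Bump = 98040. G_5 = 98039.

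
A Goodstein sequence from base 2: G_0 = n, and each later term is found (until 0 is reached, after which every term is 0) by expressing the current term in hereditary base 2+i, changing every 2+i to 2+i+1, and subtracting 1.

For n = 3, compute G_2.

3 —HB2→ 2 + 1 —bump→ 3 + 1 = 4 —(−1)→ 3
3 —HB3→ 3 —bump→ 4 = 4 —(−1)→ 3
3 —HB4→ 3 —bump→ 3 = 3 —(−1)→ 2

3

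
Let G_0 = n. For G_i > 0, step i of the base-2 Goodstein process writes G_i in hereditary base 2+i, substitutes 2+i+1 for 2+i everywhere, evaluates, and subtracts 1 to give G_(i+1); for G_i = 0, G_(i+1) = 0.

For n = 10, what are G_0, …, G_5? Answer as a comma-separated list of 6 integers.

10, 83, 1025, 15625, 279935, 4215754

(0) 10|_2 = 2^(2 + 1) + 2 ↦ 3^(3 + 1) + 3|_3 = 84 ⇒ 83
(1) 83|_3 = 3^(3 + 1) + 2 ↦ 4^(4 + 1) + 2|_4 = 1026 ⇒ 1025
(2) 1025|_4 = 4^(4 + 1) + 1 ↦ 5^(5 + 1) + 1|_5 = 15626 ⇒ 15625
(3) 15625|_5 = 5^(5 + 1) ↦ 6^(6 + 1)|_6 = 279936 ⇒ 279935
(4) 279935|_6 = 5·6^6 + 5·6^5 + 5·6^4 + 5·6^3 + 5·6^2 + 5·6 + 5 ↦ 5·7^7 + 5·7^5 + 5·7^4 + 5·7^3 + 5·7^2 + 5·7 + 5|_7 = 4215755 ⇒ 4215754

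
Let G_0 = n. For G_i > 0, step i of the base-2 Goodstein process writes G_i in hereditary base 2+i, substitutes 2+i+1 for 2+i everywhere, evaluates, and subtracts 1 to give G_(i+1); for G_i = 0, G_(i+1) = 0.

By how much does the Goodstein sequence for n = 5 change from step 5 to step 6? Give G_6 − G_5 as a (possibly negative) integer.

554

(0) 5|_2 = 2^2 + 1 ↦ 3^3 + 1|_3 = 28 ⇒ 27
(1) 27|_3 = 3^3 ↦ 4^4|_4 = 256 ⇒ 255
(2) 255|_4 = 3·4^3 + 3·4^2 + 3·4 + 3 ↦ 3·5^3 + 3·5^2 + 3·5 + 3|_5 = 468 ⇒ 467
(3) 467|_5 = 3·5^3 + 3·5^2 + 3·5 + 2 ↦ 3·6^3 + 3·6^2 + 3·6 + 2|_6 = 776 ⇒ 775
(4) 775|_6 = 3·6^3 + 3·6^2 + 3·6 + 1 ↦ 3·7^3 + 3·7^2 + 3·7 + 1|_7 = 1198 ⇒ 1197
(5) 1197|_7 = 3·7^3 + 3·7^2 + 3·7 ↦ 3·8^3 + 3·8^2 + 3·8|_8 = 1752 ⇒ 1751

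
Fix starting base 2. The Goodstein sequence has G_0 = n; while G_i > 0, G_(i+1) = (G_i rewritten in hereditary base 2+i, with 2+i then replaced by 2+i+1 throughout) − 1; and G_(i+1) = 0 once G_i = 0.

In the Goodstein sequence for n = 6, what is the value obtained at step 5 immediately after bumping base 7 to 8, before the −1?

G_0 = 6. HB_2(6) = 2^2 + 2. Bump = 30. G_1 = 29.
G_1 = 29. HB_3(29) = 3^3 + 2. Bump = 258. G_2 = 257.
G_2 = 257. HB_4(257) = 4^4 + 1. Bump = 3126. G_3 = 3125.
G_3 = 3125. HB_5(3125) = 5^5. Bump = 46656. G_4 = 46655.
G_4 = 46655. HB_6(46655) = 5·6^5 + 5·6^4 + 5·6^3 + 5·6^2 + 5·6 + 5. Bump = 98040. G_5 = 98039.

187244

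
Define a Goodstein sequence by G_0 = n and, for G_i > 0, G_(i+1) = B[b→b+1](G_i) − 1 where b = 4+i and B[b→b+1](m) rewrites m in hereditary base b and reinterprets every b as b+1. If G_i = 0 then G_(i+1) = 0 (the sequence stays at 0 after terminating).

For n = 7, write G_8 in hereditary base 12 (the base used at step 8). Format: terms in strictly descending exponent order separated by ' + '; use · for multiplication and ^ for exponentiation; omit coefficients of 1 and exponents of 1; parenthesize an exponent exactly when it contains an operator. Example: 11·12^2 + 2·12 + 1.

3

step 0: 7 = 4 + 3; sub 5 for 4: 5 + 3; = 8; G_1 = 8−1 = 7
step 1: 7 = 5 + 2; sub 6 for 5: 6 + 2; = 8; G_2 = 8−1 = 7
step 2: 7 = 6 + 1; sub 7 for 6: 7 + 1; = 8; G_3 = 8−1 = 7
step 3: 7 = 7; sub 8 for 7: 8; = 8; G_4 = 8−1 = 7
step 4: 7 = 7; sub 9 for 8: 7; = 7; G_5 = 7−1 = 6
step 5: 6 = 6; sub 10 for 9: 6; = 6; G_6 = 6−1 = 5
step 6: 5 = 5; sub 11 for 10: 5; = 5; G_7 = 5−1 = 4
step 7: 4 = 4; sub 12 for 11: 4; = 4; G_8 = 4−1 = 3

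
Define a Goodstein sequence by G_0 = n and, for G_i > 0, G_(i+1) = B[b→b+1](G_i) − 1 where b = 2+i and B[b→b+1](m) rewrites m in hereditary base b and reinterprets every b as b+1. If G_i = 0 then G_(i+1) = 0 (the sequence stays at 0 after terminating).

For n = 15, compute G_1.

step 0: 15 = 2^(2 + 1) + 2^2 + 2 + 1; sub 3 for 2: 3^(3 + 1) + 3^3 + 3 + 1; = 112; G_1 = 112−1 = 111
step 1: 111 = 3^(3 + 1) + 3^3 + 3; sub 4 for 3: 4^(4 + 1) + 4^4 + 4; = 1284; G_2 = 1284−1 = 1283

111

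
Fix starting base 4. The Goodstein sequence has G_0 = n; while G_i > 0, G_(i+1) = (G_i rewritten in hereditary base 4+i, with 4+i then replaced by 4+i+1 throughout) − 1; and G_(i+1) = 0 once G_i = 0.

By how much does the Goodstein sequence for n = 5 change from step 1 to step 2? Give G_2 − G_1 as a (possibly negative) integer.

0

5 —HB4→ 4 + 1 —bump→ 5 + 1 = 6 —(−1)→ 5
5 —HB5→ 5 —bump→ 6 = 6 —(−1)→ 5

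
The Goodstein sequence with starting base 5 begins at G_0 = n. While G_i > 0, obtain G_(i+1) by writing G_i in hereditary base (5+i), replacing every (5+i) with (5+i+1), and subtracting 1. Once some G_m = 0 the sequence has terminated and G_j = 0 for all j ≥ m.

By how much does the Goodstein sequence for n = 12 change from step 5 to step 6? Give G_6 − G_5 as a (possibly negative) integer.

0

G_0=12  [base 5] 2·5 + 2  →[5↦6]→  2·6 + 2 = 14  −1 ⇒ G_1=13
G_1=13  [base 6] 2·6 + 1  →[6↦7]→  2·7 + 1 = 15  −1 ⇒ G_2=14
G_2=14  [base 7] 2·7  →[7↦8]→  2·8 = 16  −1 ⇒ G_3=15
G_3=15  [base 8] 8 + 7  →[8↦9]→  9 + 7 = 16  −1 ⇒ G_4=15
G_4=15  [base 9] 9 + 6  →[9↦10]→  10 + 6 = 16  −1 ⇒ G_5=15
G_5=15  [base 10] 10 + 5  →[10↦11]→  11 + 5 = 16  −1 ⇒ G_6=15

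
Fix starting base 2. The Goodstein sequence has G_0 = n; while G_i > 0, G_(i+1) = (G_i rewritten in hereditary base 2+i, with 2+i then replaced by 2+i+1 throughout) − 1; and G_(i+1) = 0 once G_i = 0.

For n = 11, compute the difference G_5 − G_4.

5484864

step 0: 11 = 2^(2 + 1) + 2 + 1; sub 3 for 2: 3^(3 + 1) + 3 + 1; = 85; G_1 = 85−1 = 84
step 1: 84 = 3^(3 + 1) + 3; sub 4 for 3: 4^(4 + 1) + 4; = 1028; G_2 = 1028−1 = 1027
step 2: 1027 = 4^(4 + 1) + 3; sub 5 for 4: 5^(5 + 1) + 3; = 15628; G_3 = 15628−1 = 15627
step 3: 15627 = 5^(5 + 1) + 2; sub 6 for 5: 6^(6 + 1) + 2; = 279938; G_4 = 279938−1 = 279937
step 4: 279937 = 6^(6 + 1) + 1; sub 7 for 6: 7^(7 + 1) + 1; = 5764802; G_5 = 5764802−1 = 5764801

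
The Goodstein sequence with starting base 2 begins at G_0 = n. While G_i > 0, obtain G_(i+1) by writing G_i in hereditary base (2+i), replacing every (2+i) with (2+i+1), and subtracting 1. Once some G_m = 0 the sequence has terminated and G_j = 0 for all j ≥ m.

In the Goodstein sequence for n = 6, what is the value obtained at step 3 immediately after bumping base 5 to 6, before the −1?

46656

6 —HB2→ 2^2 + 2 —bump→ 3^3 + 3 = 30 —(−1)→ 29
29 —HB3→ 3^3 + 2 —bump→ 4^4 + 2 = 258 —(−1)→ 257
257 —HB4→ 4^4 + 1 —bump→ 5^5 + 1 = 3126 —(−1)→ 3125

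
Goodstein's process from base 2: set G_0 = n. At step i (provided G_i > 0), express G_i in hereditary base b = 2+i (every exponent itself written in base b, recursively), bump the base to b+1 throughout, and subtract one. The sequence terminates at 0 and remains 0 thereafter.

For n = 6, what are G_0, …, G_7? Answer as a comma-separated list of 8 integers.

6, 29, 257, 3125, 46655, 98039, 187243, 332147

step 0: 6 = 2^2 + 2; sub 3 for 2: 3^3 + 3; = 30; G_1 = 30−1 = 29
step 1: 29 = 3^3 + 2; sub 4 for 3: 4^4 + 2; = 258; G_2 = 258−1 = 257
step 2: 257 = 4^4 + 1; sub 5 for 4: 5^5 + 1; = 3126; G_3 = 3126−1 = 3125
step 3: 3125 = 5^5; sub 6 for 5: 6^6; = 46656; G_4 = 46656−1 = 46655
step 4: 46655 = 5·6^5 + 5·6^4 + 5·6^3 + 5·6^2 + 5·6 + 5; sub 7 for 6: 5·7^5 + 5·7^4 + 5·7^3 + 5·7^2 + 5·7 + 5; = 98040; G_5 = 98040−1 = 98039
step 5: 98039 = 5·7^5 + 5·7^4 + 5·7^3 + 5·7^2 + 5·7 + 4; sub 8 for 7: 5·8^5 + 5·8^4 + 5·8^3 + 5·8^2 + 5·8 + 4; = 187244; G_6 = 187244−1 = 187243
step 6: 187243 = 5·8^5 + 5·8^4 + 5·8^3 + 5·8^2 + 5·8 + 3; sub 9 for 8: 5·9^5 + 5·9^4 + 5·9^3 + 5·9^2 + 5·9 + 3; = 332148; G_7 = 332148−1 = 332147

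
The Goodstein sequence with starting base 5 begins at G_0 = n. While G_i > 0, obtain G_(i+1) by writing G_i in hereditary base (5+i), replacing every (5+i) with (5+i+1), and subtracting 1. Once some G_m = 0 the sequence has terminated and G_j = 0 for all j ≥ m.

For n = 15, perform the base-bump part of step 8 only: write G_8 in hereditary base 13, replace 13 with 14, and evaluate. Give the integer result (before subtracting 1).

base 5: 15 = 3·5; at 6: 3·6 = 18; next = 17
base 6: 17 = 2·6 + 5; at 7: 2·7 + 5 = 19; next = 18
base 7: 18 = 2·7 + 4; at 8: 2·8 + 4 = 20; next = 19
base 8: 19 = 2·8 + 3; at 9: 2·9 + 3 = 21; next = 20
base 9: 20 = 2·9 + 2; at 10: 2·10 + 2 = 22; next = 21
base 10: 21 = 2·10 + 1; at 11: 2·11 + 1 = 23; next = 22
base 11: 22 = 2·11; at 12: 2·12 = 24; next = 23
base 12: 23 = 12 + 11; at 13: 13 + 11 = 24; next = 23

24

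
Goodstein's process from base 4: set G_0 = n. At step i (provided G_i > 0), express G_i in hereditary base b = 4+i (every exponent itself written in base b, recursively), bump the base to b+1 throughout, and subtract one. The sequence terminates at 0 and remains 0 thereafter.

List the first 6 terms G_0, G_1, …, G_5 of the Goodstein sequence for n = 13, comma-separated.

13 —HB4→ 3·4 + 1 —bump→ 3·5 + 1 = 16 —(−1)→ 15
15 —HB5→ 3·5 —bump→ 3·6 = 18 —(−1)→ 17
17 —HB6→ 2·6 + 5 —bump→ 2·7 + 5 = 19 —(−1)→ 18
18 —HB7→ 2·7 + 4 —bump→ 2·8 + 4 = 20 —(−1)→ 19
19 —HB8→ 2·8 + 3 —bump→ 2·9 + 3 = 21 —(−1)→ 20

13, 15, 17, 18, 19, 20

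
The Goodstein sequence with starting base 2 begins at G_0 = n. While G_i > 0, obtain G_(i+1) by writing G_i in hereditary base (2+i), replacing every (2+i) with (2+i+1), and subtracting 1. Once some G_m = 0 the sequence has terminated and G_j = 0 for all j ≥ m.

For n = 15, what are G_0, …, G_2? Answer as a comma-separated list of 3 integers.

15, 111, 1283

base 2: 15 = 2^(2 + 1) + 2^2 + 2 + 1; at 3: 3^(3 + 1) + 3^3 + 3 + 1 = 112; next = 111
base 3: 111 = 3^(3 + 1) + 3^3 + 3; at 4: 4^(4 + 1) + 4^4 + 4 = 1284; next = 1283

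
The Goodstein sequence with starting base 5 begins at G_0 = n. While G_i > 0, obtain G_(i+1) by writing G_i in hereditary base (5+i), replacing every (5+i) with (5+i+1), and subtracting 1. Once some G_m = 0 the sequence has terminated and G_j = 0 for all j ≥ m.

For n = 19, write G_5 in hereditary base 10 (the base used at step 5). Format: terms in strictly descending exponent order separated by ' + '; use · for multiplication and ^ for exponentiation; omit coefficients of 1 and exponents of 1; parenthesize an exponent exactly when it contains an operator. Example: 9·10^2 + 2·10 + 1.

2·10 + 9

(0) 19|_5 = 3·5 + 4 ↦ 3·6 + 4|_6 = 22 ⇒ 21
(1) 21|_6 = 3·6 + 3 ↦ 3·7 + 3|_7 = 24 ⇒ 23
(2) 23|_7 = 3·7 + 2 ↦ 3·8 + 2|_8 = 26 ⇒ 25
(3) 25|_8 = 3·8 + 1 ↦ 3·9 + 1|_9 = 28 ⇒ 27
(4) 27|_9 = 3·9 ↦ 3·10|_10 = 30 ⇒ 29
(5) 29|_10 = 2·10 + 9 ↦ 2·11 + 9|_11 = 31 ⇒ 30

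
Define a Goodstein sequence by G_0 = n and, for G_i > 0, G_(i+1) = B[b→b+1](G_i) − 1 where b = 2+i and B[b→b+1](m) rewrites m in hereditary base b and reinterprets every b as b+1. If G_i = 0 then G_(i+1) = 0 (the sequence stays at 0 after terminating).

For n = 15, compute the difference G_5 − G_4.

step 0: 15 = 2^(2 + 1) + 2^2 + 2 + 1; sub 3 for 2: 3^(3 + 1) + 3^3 + 3 + 1; = 112; G_1 = 112−1 = 111
step 1: 111 = 3^(3 + 1) + 3^3 + 3; sub 4 for 3: 4^(4 + 1) + 4^4 + 4; = 1284; G_2 = 1284−1 = 1283
step 2: 1283 = 4^(4 + 1) + 4^4 + 3; sub 5 for 4: 5^(5 + 1) + 5^5 + 3; = 18753; G_3 = 18753−1 = 18752
step 3: 18752 = 5^(5 + 1) + 5^5 + 2; sub 6 for 5: 6^(6 + 1) + 6^6 + 2; = 326594; G_4 = 326594−1 = 326593
step 4: 326593 = 6^(6 + 1) + 6^6 + 1; sub 7 for 6: 7^(7 + 1) + 7^7 + 1; = 6588345; G_5 = 6588345−1 = 6588344

6261751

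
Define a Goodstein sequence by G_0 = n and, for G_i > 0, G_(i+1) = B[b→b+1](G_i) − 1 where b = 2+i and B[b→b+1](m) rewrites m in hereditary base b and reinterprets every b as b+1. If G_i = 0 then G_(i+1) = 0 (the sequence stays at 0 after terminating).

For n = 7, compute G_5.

823543

i=0: 7 = 2^2 + 2 + 1 (b=2); 2→3: 3^3 + 3 + 1 = 31; 31−1 = 30
i=1: 30 = 3^3 + 3 (b=3); 3→4: 4^4 + 4 = 260; 260−1 = 259
i=2: 259 = 4^4 + 3 (b=4); 4→5: 5^5 + 3 = 3128; 3128−1 = 3127
i=3: 3127 = 5^5 + 2 (b=5); 5→6: 6^6 + 2 = 46658; 46658−1 = 46657
i=4: 46657 = 6^6 + 1 (b=6); 6→7: 7^7 + 1 = 823544; 823544−1 = 823543
i=5: 823543 = 7^7 (b=7); 7→8: 8^8 = 16777216; 16777216−1 = 16777215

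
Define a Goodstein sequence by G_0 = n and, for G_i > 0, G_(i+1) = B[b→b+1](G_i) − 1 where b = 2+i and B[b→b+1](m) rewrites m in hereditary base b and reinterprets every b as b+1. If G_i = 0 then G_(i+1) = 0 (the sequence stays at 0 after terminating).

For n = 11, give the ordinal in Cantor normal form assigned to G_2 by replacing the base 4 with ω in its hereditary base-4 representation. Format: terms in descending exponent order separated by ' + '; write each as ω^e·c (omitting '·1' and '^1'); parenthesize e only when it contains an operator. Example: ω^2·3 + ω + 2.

ω^(ω + 1) + 3

G_0=11  [base 2] 2^(2 + 1) + 2 + 1  →[2↦3]→  3^(3 + 1) + 3 + 1 = 85  −1 ⇒ G_1=84
G_1=84  [base 3] 3^(3 + 1) + 3  →[3↦4]→  4^(4 + 1) + 4 = 1028  −1 ⇒ G_2=1027
G_2=1027  [base 4] 4^(4 + 1) + 3  →[4↦5]→  5^(5 + 1) + 3 = 15628  −1 ⇒ G_3=15627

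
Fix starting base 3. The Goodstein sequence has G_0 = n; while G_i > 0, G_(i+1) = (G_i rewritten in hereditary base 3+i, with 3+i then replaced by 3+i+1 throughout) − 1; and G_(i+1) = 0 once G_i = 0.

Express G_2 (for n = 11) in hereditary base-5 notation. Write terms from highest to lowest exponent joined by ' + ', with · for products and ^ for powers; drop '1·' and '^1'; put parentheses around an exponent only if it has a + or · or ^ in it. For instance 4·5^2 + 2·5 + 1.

5^2

11 —HB3→ 3^2 + 2 —bump→ 4^2 + 2 = 18 —(−1)→ 17
17 —HB4→ 4^2 + 1 —bump→ 5^2 + 1 = 26 —(−1)→ 25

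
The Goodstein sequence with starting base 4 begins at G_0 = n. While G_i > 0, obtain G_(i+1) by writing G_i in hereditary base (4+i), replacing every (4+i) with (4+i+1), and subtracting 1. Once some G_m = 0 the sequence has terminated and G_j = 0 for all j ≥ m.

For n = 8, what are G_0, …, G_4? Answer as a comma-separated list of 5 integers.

base 4: 8 = 2·4; at 5: 2·5 = 10; next = 9
base 5: 9 = 5 + 4; at 6: 6 + 4 = 10; next = 9
base 6: 9 = 6 + 3; at 7: 7 + 3 = 10; next = 9
base 7: 9 = 7 + 2; at 8: 8 + 2 = 10; next = 9

8, 9, 9, 9, 9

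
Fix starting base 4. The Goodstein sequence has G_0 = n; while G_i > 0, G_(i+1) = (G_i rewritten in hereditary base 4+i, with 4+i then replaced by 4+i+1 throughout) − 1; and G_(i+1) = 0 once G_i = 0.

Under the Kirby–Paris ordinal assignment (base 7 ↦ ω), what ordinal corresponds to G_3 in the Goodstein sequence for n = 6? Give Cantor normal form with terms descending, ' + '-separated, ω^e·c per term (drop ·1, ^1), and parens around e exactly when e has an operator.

i=0: 6 = 4 + 2 (b=4); 4→5: 5 + 2 = 7; 7−1 = 6
i=1: 6 = 5 + 1 (b=5); 5→6: 6 + 1 = 7; 7−1 = 6
i=2: 6 = 6 (b=6); 6→7: 7 = 7; 7−1 = 6

6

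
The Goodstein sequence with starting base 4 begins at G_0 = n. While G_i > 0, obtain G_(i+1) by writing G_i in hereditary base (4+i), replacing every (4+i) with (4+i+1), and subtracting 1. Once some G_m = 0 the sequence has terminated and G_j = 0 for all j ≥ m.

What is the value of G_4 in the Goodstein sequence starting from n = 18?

53

[0] 18 ≡ 4^2 + 2 (base 4). Lift 5: 27. −1: 26.
[1] 26 ≡ 5^2 + 1 (base 5). Lift 6: 37. −1: 36.
[2] 36 ≡ 6^2 (base 6). Lift 7: 49. −1: 48.
[3] 48 ≡ 6·7 + 6 (base 7). Lift 8: 54. −1: 53.
[4] 53 ≡ 6·8 + 5 (base 8). Lift 9: 59. −1: 58.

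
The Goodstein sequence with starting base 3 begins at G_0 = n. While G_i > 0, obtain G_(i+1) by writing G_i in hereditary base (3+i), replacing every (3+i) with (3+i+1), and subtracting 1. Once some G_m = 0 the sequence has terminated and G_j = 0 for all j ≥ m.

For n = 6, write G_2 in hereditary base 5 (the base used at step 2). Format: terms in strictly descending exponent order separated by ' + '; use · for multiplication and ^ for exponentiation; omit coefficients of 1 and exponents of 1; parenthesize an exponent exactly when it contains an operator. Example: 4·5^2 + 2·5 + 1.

G_0 = 6. HB_3(6) = 2·3. Bump = 8. G_1 = 7.
G_1 = 7. HB_4(7) = 4 + 3. Bump = 8. G_2 = 7.

5 + 2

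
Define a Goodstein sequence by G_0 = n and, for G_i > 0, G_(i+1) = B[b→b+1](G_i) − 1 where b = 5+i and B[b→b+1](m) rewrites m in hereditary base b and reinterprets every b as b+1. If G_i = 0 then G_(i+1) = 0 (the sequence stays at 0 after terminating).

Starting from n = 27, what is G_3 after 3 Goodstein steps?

G_0 = 27. HB_5(27) = 5^2 + 2. Bump = 38. G_1 = 37.
G_1 = 37. HB_6(37) = 6^2 + 1. Bump = 50. G_2 = 49.
G_2 = 49. HB_7(49) = 7^2. Bump = 64. G_3 = 63.

63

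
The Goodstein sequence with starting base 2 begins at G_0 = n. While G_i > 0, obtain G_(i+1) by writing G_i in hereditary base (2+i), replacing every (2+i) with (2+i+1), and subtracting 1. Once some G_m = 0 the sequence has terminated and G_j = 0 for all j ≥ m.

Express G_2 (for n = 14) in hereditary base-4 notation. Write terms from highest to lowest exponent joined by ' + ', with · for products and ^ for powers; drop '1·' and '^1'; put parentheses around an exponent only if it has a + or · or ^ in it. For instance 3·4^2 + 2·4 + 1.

(0) 14|_2 = 2^(2 + 1) + 2^2 + 2 ↦ 3^(3 + 1) + 3^3 + 3|_3 = 111 ⇒ 110
(1) 110|_3 = 3^(3 + 1) + 3^3 + 2 ↦ 4^(4 + 1) + 4^4 + 2|_4 = 1282 ⇒ 1281
(2) 1281|_4 = 4^(4 + 1) + 4^4 + 1 ↦ 5^(5 + 1) + 5^5 + 1|_5 = 18751 ⇒ 18750

4^(4 + 1) + 4^4 + 1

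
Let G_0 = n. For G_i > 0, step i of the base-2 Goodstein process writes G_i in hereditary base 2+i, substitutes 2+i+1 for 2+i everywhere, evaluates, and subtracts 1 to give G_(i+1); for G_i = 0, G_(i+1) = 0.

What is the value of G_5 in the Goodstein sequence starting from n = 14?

5862840

base 2: 14 = 2^(2 + 1) + 2^2 + 2; at 3: 3^(3 + 1) + 3^3 + 3 = 111; next = 110
base 3: 110 = 3^(3 + 1) + 3^3 + 2; at 4: 4^(4 + 1) + 4^4 + 2 = 1282; next = 1281
base 4: 1281 = 4^(4 + 1) + 4^4 + 1; at 5: 5^(5 + 1) + 5^5 + 1 = 18751; next = 18750
base 5: 18750 = 5^(5 + 1) + 5^5; at 6: 6^(6 + 1) + 6^6 = 326592; next = 326591
base 6: 326591 = 6^(6 + 1) + 5·6^5 + 5·6^4 + 5·6^3 + 5·6^2 + 5·6 + 5; at 7: 7^(7 + 1) + 5·7^5 + 5·7^4 + 5·7^3 + 5·7^2 + 5·7 + 5 = 5862841; next = 5862840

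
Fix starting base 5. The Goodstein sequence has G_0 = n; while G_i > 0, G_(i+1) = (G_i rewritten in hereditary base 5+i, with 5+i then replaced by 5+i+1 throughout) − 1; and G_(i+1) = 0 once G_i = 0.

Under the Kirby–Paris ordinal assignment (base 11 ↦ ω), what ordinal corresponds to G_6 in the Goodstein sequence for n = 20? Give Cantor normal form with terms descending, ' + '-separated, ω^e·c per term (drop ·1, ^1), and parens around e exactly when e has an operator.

step 0: 20 = 4·5; sub 6 for 5: 4·6; = 24; G_1 = 24−1 = 23
step 1: 23 = 3·6 + 5; sub 7 for 6: 3·7 + 5; = 26; G_2 = 26−1 = 25
step 2: 25 = 3·7 + 4; sub 8 for 7: 3·8 + 4; = 28; G_3 = 28−1 = 27
step 3: 27 = 3·8 + 3; sub 9 for 8: 3·9 + 3; = 30; G_4 = 30−1 = 29
step 4: 29 = 3·9 + 2; sub 10 for 9: 3·10 + 2; = 32; G_5 = 32−1 = 31
step 5: 31 = 3·10 + 1; sub 11 for 10: 3·11 + 1; = 34; G_6 = 34−1 = 33
step 6: 33 = 3·11; sub 12 for 11: 3·12; = 36; G_7 = 36−1 = 35

ω·3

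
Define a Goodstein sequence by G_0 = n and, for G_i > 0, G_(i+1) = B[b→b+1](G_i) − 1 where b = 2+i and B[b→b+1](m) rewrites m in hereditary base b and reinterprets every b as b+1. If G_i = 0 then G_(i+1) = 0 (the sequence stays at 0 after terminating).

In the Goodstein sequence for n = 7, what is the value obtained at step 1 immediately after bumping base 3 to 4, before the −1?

G_0=7  [base 2] 2^2 + 2 + 1  →[2↦3]→  3^3 + 3 + 1 = 31  −1 ⇒ G_1=30
G_1=30  [base 3] 3^3 + 3  →[3↦4]→  4^4 + 4 = 260  −1 ⇒ G_2=259

260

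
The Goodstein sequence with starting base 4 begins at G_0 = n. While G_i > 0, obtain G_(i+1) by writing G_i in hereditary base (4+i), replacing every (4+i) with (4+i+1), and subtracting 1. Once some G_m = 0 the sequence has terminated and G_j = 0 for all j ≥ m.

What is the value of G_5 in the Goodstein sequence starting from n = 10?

step 0: 10 = 2·4 + 2; sub 5 for 4: 2·5 + 2; = 12; G_1 = 12−1 = 11
step 1: 11 = 2·5 + 1; sub 6 for 5: 2·6 + 1; = 13; G_2 = 13−1 = 12
step 2: 12 = 2·6; sub 7 for 6: 2·7; = 14; G_3 = 14−1 = 13
step 3: 13 = 7 + 6; sub 8 for 7: 8 + 6; = 14; G_4 = 14−1 = 13
step 4: 13 = 8 + 5; sub 9 for 8: 9 + 5; = 14; G_5 = 14−1 = 13
step 5: 13 = 9 + 4; sub 10 for 9: 10 + 4; = 14; G_6 = 14−1 = 13

13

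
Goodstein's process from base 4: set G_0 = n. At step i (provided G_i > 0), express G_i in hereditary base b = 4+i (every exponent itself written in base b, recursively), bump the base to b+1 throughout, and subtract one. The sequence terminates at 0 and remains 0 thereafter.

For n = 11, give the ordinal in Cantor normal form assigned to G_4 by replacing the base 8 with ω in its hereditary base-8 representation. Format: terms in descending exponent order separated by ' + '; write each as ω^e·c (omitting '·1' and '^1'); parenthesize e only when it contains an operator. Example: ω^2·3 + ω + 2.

ω + 7

i=0: 11 = 2·4 + 3 (b=4); 4→5: 2·5 + 3 = 13; 13−1 = 12
i=1: 12 = 2·5 + 2 (b=5); 5→6: 2·6 + 2 = 14; 14−1 = 13
i=2: 13 = 2·6 + 1 (b=6); 6→7: 2·7 + 1 = 15; 15−1 = 14
i=3: 14 = 2·7 (b=7); 7→8: 2·8 = 16; 16−1 = 15
i=4: 15 = 8 + 7 (b=8); 8→9: 9 + 7 = 16; 16−1 = 15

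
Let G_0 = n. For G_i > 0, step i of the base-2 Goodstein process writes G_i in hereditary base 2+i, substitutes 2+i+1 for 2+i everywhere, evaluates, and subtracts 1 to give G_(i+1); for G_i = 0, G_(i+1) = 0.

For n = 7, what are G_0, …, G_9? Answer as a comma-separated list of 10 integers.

(0) 7|_2 = 2^2 + 2 + 1 ↦ 3^3 + 3 + 1|_3 = 31 ⇒ 30
(1) 30|_3 = 3^3 + 3 ↦ 4^4 + 4|_4 = 260 ⇒ 259
(2) 259|_4 = 4^4 + 3 ↦ 5^5 + 3|_5 = 3128 ⇒ 3127
(3) 3127|_5 = 5^5 + 2 ↦ 6^6 + 2|_6 = 46658 ⇒ 46657
(4) 46657|_6 = 6^6 + 1 ↦ 7^7 + 1|_7 = 823544 ⇒ 823543
(5) 823543|_7 = 7^7 ↦ 8^8|_8 = 16777216 ⇒ 16777215
(6) 16777215|_8 = 7·8^7 + 7·8^6 + 7·8^5 + 7·8^4 + 7·8^3 + 7·8^2 + 7·8 + 7 ↦ 7·9^7 + 7·9^6 + 7·9^5 + 7·9^4 + 7·9^3 + 7·9^2 + 7·9 + 7|_9 = 37665880 ⇒ 37665879
(7) 37665879|_9 = 7·9^7 + 7·9^6 + 7·9^5 + 7·9^4 + 7·9^3 + 7·9^2 + 7·9 + 6 ↦ 7·10^7 + 7·10^6 + 7·10^5 + 7·10^4 + 7·10^3 + 7·10^2 + 7·10 + 6|_10 = 77777776 ⇒ 77777775
(8) 77777775|_10 = 7·10^7 + 7·10^6 + 7·10^5 + 7·10^4 + 7·10^3 + 7·10^2 + 7·10 + 5 ↦ 7·11^7 + 7·11^6 + 7·11^5 + 7·11^4 + 7·11^3 + 7·11^2 + 7·11 + 5|_11 = 150051214 ⇒ 150051213

7, 30, 259, 3127, 46657, 823543, 16777215, 37665879, 77777775, 150051213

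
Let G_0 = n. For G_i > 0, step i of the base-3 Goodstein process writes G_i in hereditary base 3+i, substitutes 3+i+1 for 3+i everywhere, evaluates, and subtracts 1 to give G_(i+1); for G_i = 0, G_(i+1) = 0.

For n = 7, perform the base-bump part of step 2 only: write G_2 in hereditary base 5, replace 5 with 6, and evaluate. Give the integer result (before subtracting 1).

10

i=0: 7 = 2·3 + 1 (b=3); 3→4: 2·4 + 1 = 9; 9−1 = 8
i=1: 8 = 2·4 (b=4); 4→5: 2·5 = 10; 10−1 = 9
i=2: 9 = 5 + 4 (b=5); 5→6: 6 + 4 = 10; 10−1 = 9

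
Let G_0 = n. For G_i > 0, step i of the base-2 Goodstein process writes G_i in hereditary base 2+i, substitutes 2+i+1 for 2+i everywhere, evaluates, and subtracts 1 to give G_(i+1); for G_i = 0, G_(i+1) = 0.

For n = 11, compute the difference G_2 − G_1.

(0) 11|_2 = 2^(2 + 1) + 2 + 1 ↦ 3^(3 + 1) + 3 + 1|_3 = 85 ⇒ 84
(1) 84|_3 = 3^(3 + 1) + 3 ↦ 4^(4 + 1) + 4|_4 = 1028 ⇒ 1027

943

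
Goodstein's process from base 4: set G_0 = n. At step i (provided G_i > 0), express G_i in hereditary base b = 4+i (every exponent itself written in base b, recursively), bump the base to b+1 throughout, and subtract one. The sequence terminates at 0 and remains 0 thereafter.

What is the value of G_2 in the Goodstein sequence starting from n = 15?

19

i=0: 15 = 3·4 + 3 (b=4); 4→5: 3·5 + 3 = 18; 18−1 = 17
i=1: 17 = 3·5 + 2 (b=5); 5→6: 3·6 + 2 = 20; 20−1 = 19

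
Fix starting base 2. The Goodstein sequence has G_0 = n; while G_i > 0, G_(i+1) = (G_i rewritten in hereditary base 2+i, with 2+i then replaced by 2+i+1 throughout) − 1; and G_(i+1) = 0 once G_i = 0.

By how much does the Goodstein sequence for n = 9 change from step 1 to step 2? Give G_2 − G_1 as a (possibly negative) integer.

942

base 2: 9 = 2^(2 + 1) + 1; at 3: 3^(3 + 1) + 1 = 82; next = 81
base 3: 81 = 3^(3 + 1); at 4: 4^(4 + 1) = 1024; next = 1023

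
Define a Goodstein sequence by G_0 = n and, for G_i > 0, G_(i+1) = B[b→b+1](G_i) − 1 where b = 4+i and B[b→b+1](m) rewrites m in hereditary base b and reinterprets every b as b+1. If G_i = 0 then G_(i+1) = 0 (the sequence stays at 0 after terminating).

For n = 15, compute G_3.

21

i=0: 15 = 3·4 + 3 (b=4); 4→5: 3·5 + 3 = 18; 18−1 = 17
i=1: 17 = 3·5 + 2 (b=5); 5→6: 3·6 + 2 = 20; 20−1 = 19
i=2: 19 = 3·6 + 1 (b=6); 6→7: 3·7 + 1 = 22; 22−1 = 21
i=3: 21 = 3·7 (b=7); 7→8: 3·8 = 24; 24−1 = 23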